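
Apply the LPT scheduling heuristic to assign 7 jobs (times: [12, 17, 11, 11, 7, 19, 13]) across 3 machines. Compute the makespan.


Sort jobs in decreasing order (LPT): [19, 17, 13, 12, 11, 11, 7]
Assign each job to the least loaded machine:
  Machine 1: jobs [19, 11], load = 30
  Machine 2: jobs [17, 11], load = 28
  Machine 3: jobs [13, 12, 7], load = 32
Makespan = max load = 32

32


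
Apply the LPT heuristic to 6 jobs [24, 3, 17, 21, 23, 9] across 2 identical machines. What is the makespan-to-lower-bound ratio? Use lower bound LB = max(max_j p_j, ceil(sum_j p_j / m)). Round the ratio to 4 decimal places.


LPT order: [24, 23, 21, 17, 9, 3]
Machine loads after assignment: [50, 47]
LPT makespan = 50
Lower bound = max(max_job, ceil(total/2)) = max(24, 49) = 49
Ratio = 50 / 49 = 1.0204

1.0204


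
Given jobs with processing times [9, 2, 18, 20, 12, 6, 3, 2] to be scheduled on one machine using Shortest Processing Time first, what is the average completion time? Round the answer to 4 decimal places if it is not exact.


Sort jobs by processing time (SPT order): [2, 2, 3, 6, 9, 12, 18, 20]
Compute completion times sequentially:
  Job 1: processing = 2, completes at 2
  Job 2: processing = 2, completes at 4
  Job 3: processing = 3, completes at 7
  Job 4: processing = 6, completes at 13
  Job 5: processing = 9, completes at 22
  Job 6: processing = 12, completes at 34
  Job 7: processing = 18, completes at 52
  Job 8: processing = 20, completes at 72
Sum of completion times = 206
Average completion time = 206/8 = 25.75

25.75


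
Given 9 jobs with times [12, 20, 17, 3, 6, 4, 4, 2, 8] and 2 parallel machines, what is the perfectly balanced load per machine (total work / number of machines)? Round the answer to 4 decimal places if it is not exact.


Total processing time = 12 + 20 + 17 + 3 + 6 + 4 + 4 + 2 + 8 = 76
Number of machines = 2
Ideal balanced load = 76 / 2 = 38.0

38.0


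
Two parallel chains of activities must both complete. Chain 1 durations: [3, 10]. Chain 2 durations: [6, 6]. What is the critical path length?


Path A total = 3 + 10 = 13
Path B total = 6 + 6 = 12
Critical path = longest path = max(13, 12) = 13

13


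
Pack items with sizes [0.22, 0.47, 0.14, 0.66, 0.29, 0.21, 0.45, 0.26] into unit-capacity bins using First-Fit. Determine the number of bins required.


Place items sequentially using First-Fit:
  Item 0.22 -> new Bin 1
  Item 0.47 -> Bin 1 (now 0.69)
  Item 0.14 -> Bin 1 (now 0.83)
  Item 0.66 -> new Bin 2
  Item 0.29 -> Bin 2 (now 0.95)
  Item 0.21 -> new Bin 3
  Item 0.45 -> Bin 3 (now 0.66)
  Item 0.26 -> Bin 3 (now 0.92)
Total bins used = 3

3


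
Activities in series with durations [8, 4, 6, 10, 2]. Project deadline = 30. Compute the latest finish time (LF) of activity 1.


LF(activity 1) = deadline - sum of successor durations
Successors: activities 2 through 5 with durations [4, 6, 10, 2]
Sum of successor durations = 22
LF = 30 - 22 = 8

8


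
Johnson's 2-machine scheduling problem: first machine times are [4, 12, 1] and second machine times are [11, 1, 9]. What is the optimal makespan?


Apply Johnson's rule:
  Group 1 (a <= b): [(3, 1, 9), (1, 4, 11)]
  Group 2 (a > b): [(2, 12, 1)]
Optimal job order: [3, 1, 2]
Schedule:
  Job 3: M1 done at 1, M2 done at 10
  Job 1: M1 done at 5, M2 done at 21
  Job 2: M1 done at 17, M2 done at 22
Makespan = 22

22


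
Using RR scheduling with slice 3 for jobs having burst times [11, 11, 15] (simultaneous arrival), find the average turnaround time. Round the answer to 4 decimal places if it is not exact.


Time quantum = 3
Execution trace:
  J1 runs 3 units, time = 3
  J2 runs 3 units, time = 6
  J3 runs 3 units, time = 9
  J1 runs 3 units, time = 12
  J2 runs 3 units, time = 15
  J3 runs 3 units, time = 18
  J1 runs 3 units, time = 21
  J2 runs 3 units, time = 24
  J3 runs 3 units, time = 27
  J1 runs 2 units, time = 29
  J2 runs 2 units, time = 31
  J3 runs 3 units, time = 34
  J3 runs 3 units, time = 37
Finish times: [29, 31, 37]
Average turnaround = 97/3 = 32.3333

32.3333


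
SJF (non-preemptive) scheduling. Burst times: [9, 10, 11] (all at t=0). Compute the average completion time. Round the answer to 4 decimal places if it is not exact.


SJF order (ascending): [9, 10, 11]
Completion times:
  Job 1: burst=9, C=9
  Job 2: burst=10, C=19
  Job 3: burst=11, C=30
Average completion = 58/3 = 19.3333

19.3333


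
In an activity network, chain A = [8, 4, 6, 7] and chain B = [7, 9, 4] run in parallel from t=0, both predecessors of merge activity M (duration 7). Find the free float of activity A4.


ES(A4) = sum of predecessors on chain A = 18
EF(A4) = ES + duration = 18 + 7 = 25
Successor of A4 is M. ES(M) = max(sum(A), sum(B)) = max(25, 20) = 25
Free float = ES(successor) - EF(current) = 25 - 25 = 0

0


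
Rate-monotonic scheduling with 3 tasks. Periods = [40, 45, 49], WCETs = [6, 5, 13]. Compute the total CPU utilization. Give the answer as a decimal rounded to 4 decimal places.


Compute individual utilizations (exact fractions):
  Task 1: C/T = 6/40 = 3/20 (approx. 0.15)
  Task 2: C/T = 5/45 = 1/9 (approx. 0.1111)
  Task 3: C/T = 13/49 (approx. 0.2653)
Total utilization U = 3/20 + 1/9 + 13/49 = 4643/8820
Rounded to 4 decimal places: U = 0.5264
RM (Liu & Layland) bound for 3 tasks = 0.779763; compare with U = 4643/8820 (approx. 0.526417)
U <= bound, so schedulable by RM sufficient condition.

0.5264


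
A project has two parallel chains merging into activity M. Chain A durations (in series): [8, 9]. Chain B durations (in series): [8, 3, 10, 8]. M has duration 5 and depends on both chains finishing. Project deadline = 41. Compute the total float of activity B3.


Forward pass: ES(B3) = sum of predecessors on chain B = 11
EF = ES + duration = 11 + 10 = 21
Backward pass: LF(M) = deadline = 41; LS(M) = 41 - 5 = 36
LF(B3) = LS(M) - sum(successors on chain B) = 36 - 8 = 28
LS = LF - duration = 28 - 10 = 18
Total float = LS - ES = 18 - 11 = 7

7


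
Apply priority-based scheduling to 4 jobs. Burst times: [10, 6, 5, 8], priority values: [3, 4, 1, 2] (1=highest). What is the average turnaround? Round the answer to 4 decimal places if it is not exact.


Sort by priority (ascending = highest first):
Order: [(1, 5), (2, 8), (3, 10), (4, 6)]
Completion times:
  Priority 1, burst=5, C=5
  Priority 2, burst=8, C=13
  Priority 3, burst=10, C=23
  Priority 4, burst=6, C=29
Average turnaround = 70/4 = 17.5

17.5


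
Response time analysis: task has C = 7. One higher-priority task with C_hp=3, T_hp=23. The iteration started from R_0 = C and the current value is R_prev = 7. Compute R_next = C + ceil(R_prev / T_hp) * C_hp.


R_next = C + ceil(R_prev / T_hp) * C_hp
ceil(7 / 23) = ceil(0.3043) = 1
Interference = 1 * 3 = 3
R_next = 7 + 3 = 10

10


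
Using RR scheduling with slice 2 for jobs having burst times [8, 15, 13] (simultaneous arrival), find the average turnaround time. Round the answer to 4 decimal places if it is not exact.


Time quantum = 2
Execution trace:
  J1 runs 2 units, time = 2
  J2 runs 2 units, time = 4
  J3 runs 2 units, time = 6
  J1 runs 2 units, time = 8
  J2 runs 2 units, time = 10
  J3 runs 2 units, time = 12
  J1 runs 2 units, time = 14
  J2 runs 2 units, time = 16
  J3 runs 2 units, time = 18
  J1 runs 2 units, time = 20
  J2 runs 2 units, time = 22
  J3 runs 2 units, time = 24
  J2 runs 2 units, time = 26
  J3 runs 2 units, time = 28
  J2 runs 2 units, time = 30
  J3 runs 2 units, time = 32
  J2 runs 2 units, time = 34
  J3 runs 1 units, time = 35
  J2 runs 1 units, time = 36
Finish times: [20, 36, 35]
Average turnaround = 91/3 = 30.3333

30.3333


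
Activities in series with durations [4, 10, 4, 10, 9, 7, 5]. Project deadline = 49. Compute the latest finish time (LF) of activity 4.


LF(activity 4) = deadline - sum of successor durations
Successors: activities 5 through 7 with durations [9, 7, 5]
Sum of successor durations = 21
LF = 49 - 21 = 28

28


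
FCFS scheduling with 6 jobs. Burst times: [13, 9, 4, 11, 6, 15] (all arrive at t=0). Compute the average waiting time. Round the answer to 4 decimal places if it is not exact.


FCFS order (as given): [13, 9, 4, 11, 6, 15]
Waiting times:
  Job 1: wait = 0
  Job 2: wait = 13
  Job 3: wait = 22
  Job 4: wait = 26
  Job 5: wait = 37
  Job 6: wait = 43
Sum of waiting times = 141
Average waiting time = 141/6 = 23.5

23.5


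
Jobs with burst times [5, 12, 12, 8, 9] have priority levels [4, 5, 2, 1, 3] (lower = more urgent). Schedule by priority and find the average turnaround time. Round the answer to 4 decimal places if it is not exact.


Sort by priority (ascending = highest first):
Order: [(1, 8), (2, 12), (3, 9), (4, 5), (5, 12)]
Completion times:
  Priority 1, burst=8, C=8
  Priority 2, burst=12, C=20
  Priority 3, burst=9, C=29
  Priority 4, burst=5, C=34
  Priority 5, burst=12, C=46
Average turnaround = 137/5 = 27.4

27.4


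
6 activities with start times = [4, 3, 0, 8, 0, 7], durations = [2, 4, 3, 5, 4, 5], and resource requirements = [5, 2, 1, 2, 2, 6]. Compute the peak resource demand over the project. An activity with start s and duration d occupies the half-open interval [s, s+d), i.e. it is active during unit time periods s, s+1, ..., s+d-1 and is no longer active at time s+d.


Each activity i is active on [start_i, start_i + duration_i).
Compute total resource usage per time slot:
  t=0: active resources = [1, 2], total = 3
  t=1: active resources = [1, 2], total = 3
  t=2: active resources = [1, 2], total = 3
  t=3: active resources = [2, 2], total = 4
  t=4: active resources = [5, 2], total = 7
  t=5: active resources = [5, 2], total = 7
  t=6: active resources = [2], total = 2
  t=7: active resources = [6], total = 6
  t=8: active resources = [2, 6], total = 8
  t=9: active resources = [2, 6], total = 8
  t=10: active resources = [2, 6], total = 8
  t=11: active resources = [2, 6], total = 8
  t=12: active resources = [2], total = 2
Peak resource demand = 8

8


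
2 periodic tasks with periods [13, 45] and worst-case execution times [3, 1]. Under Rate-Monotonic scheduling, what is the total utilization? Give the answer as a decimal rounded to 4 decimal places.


Compute individual utilizations (exact fractions):
  Task 1: C/T = 3/13 (approx. 0.2308)
  Task 2: C/T = 1/45 (approx. 0.0222)
Total utilization U = 3/13 + 1/45 = 148/585
Rounded to 4 decimal places: U = 0.2530
RM (Liu & Layland) bound for 2 tasks = 0.828427; compare with U = 148/585 (approx. 0.252991)
U <= bound, so schedulable by RM sufficient condition.

0.2530


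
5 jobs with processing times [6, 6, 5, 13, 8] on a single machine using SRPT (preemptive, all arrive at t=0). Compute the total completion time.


Since all jobs arrive at t=0, SRPT equals SPT ordering.
SPT order: [5, 6, 6, 8, 13]
Completion times:
  Job 1: p=5, C=5
  Job 2: p=6, C=11
  Job 3: p=6, C=17
  Job 4: p=8, C=25
  Job 5: p=13, C=38
Total completion time = 5 + 11 + 17 + 25 + 38 = 96

96


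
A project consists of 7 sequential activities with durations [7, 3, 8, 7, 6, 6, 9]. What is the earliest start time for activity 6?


Activity 6 starts after activities 1 through 5 complete.
Predecessor durations: [7, 3, 8, 7, 6]
ES = 7 + 3 + 8 + 7 + 6 = 31

31


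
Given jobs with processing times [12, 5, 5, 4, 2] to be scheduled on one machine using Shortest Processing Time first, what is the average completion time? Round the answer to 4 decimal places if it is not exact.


Sort jobs by processing time (SPT order): [2, 4, 5, 5, 12]
Compute completion times sequentially:
  Job 1: processing = 2, completes at 2
  Job 2: processing = 4, completes at 6
  Job 3: processing = 5, completes at 11
  Job 4: processing = 5, completes at 16
  Job 5: processing = 12, completes at 28
Sum of completion times = 63
Average completion time = 63/5 = 12.6

12.6


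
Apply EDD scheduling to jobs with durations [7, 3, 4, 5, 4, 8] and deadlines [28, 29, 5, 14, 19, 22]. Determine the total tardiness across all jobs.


Sort by due date (EDD order): [(4, 5), (5, 14), (4, 19), (8, 22), (7, 28), (3, 29)]
Compute completion times and tardiness:
  Job 1: p=4, d=5, C=4, tardiness=max(0,4-5)=0
  Job 2: p=5, d=14, C=9, tardiness=max(0,9-14)=0
  Job 3: p=4, d=19, C=13, tardiness=max(0,13-19)=0
  Job 4: p=8, d=22, C=21, tardiness=max(0,21-22)=0
  Job 5: p=7, d=28, C=28, tardiness=max(0,28-28)=0
  Job 6: p=3, d=29, C=31, tardiness=max(0,31-29)=2
Total tardiness = 2

2


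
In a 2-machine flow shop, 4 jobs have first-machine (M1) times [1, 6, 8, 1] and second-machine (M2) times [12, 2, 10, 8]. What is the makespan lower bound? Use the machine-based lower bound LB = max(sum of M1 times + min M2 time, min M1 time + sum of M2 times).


LB1 = sum(M1 times) + min(M2 times) = 16 + 2 = 18
LB2 = min(M1 times) + sum(M2 times) = 1 + 32 = 33
Lower bound = max(LB1, LB2) = max(18, 33) = 33

33


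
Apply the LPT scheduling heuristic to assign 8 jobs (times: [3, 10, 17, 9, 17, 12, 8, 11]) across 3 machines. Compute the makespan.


Sort jobs in decreasing order (LPT): [17, 17, 12, 11, 10, 9, 8, 3]
Assign each job to the least loaded machine:
  Machine 1: jobs [17, 10], load = 27
  Machine 2: jobs [17, 9, 3], load = 29
  Machine 3: jobs [12, 11, 8], load = 31
Makespan = max load = 31

31


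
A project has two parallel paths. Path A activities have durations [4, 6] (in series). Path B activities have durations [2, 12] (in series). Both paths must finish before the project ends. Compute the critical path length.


Path A total = 4 + 6 = 10
Path B total = 2 + 12 = 14
Critical path = longest path = max(10, 14) = 14

14


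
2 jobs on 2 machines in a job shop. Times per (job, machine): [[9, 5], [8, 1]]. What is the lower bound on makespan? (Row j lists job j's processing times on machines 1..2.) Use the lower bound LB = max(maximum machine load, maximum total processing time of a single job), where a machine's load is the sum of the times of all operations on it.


Machine loads:
  Machine 1: 9 + 8 = 17
  Machine 2: 5 + 1 = 6
Max machine load = 17
Job totals:
  Job 1: 14
  Job 2: 9
Max job total = 14
Lower bound = max(17, 14) = 17

17


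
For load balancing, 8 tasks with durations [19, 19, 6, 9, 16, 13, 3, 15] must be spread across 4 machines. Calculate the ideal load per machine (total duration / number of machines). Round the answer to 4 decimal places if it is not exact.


Total processing time = 19 + 19 + 6 + 9 + 16 + 13 + 3 + 15 = 100
Number of machines = 4
Ideal balanced load = 100 / 4 = 25.0

25.0


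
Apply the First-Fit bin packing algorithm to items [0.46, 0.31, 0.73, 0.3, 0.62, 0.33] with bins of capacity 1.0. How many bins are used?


Place items sequentially using First-Fit:
  Item 0.46 -> new Bin 1
  Item 0.31 -> Bin 1 (now 0.77)
  Item 0.73 -> new Bin 2
  Item 0.3 -> new Bin 3
  Item 0.62 -> Bin 3 (now 0.92)
  Item 0.33 -> new Bin 4
Total bins used = 4

4


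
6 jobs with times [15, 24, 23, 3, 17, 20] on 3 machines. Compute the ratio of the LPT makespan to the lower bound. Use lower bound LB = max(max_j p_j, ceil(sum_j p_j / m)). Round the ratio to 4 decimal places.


LPT order: [24, 23, 20, 17, 15, 3]
Machine loads after assignment: [27, 38, 37]
LPT makespan = 38
Lower bound = max(max_job, ceil(total/3)) = max(24, 34) = 34
Ratio = 38 / 34 = 1.1176

1.1176


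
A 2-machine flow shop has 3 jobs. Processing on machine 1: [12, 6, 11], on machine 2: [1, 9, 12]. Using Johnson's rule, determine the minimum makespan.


Apply Johnson's rule:
  Group 1 (a <= b): [(2, 6, 9), (3, 11, 12)]
  Group 2 (a > b): [(1, 12, 1)]
Optimal job order: [2, 3, 1]
Schedule:
  Job 2: M1 done at 6, M2 done at 15
  Job 3: M1 done at 17, M2 done at 29
  Job 1: M1 done at 29, M2 done at 30
Makespan = 30

30


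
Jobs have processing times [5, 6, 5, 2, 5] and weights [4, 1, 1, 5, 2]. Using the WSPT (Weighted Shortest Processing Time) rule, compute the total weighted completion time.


Compute p/w ratios and sort ascending (WSPT): [(2, 5), (5, 4), (5, 2), (5, 1), (6, 1)]
Compute weighted completion times:
  Job (p=2,w=5): C=2, w*C=5*2=10
  Job (p=5,w=4): C=7, w*C=4*7=28
  Job (p=5,w=2): C=12, w*C=2*12=24
  Job (p=5,w=1): C=17, w*C=1*17=17
  Job (p=6,w=1): C=23, w*C=1*23=23
Total weighted completion time = 102

102


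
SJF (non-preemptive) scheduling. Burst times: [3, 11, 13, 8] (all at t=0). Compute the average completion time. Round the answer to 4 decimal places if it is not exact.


SJF order (ascending): [3, 8, 11, 13]
Completion times:
  Job 1: burst=3, C=3
  Job 2: burst=8, C=11
  Job 3: burst=11, C=22
  Job 4: burst=13, C=35
Average completion = 71/4 = 17.75

17.75


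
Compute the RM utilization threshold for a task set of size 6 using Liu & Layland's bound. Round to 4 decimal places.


Compute 2^(1/6) = 1.1224620483
Subtract 1: 1.1224620483 - 1 = 0.1224620483
Multiply by n: 6 * 0.1224620483 = 0.7347722898
Round to 4 dp: 0.7348

0.7348


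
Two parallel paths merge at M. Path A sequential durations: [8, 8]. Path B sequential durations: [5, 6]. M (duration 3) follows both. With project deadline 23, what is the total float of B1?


Forward pass: ES(B1) = sum of predecessors on chain B = 0
EF = ES + duration = 0 + 5 = 5
Backward pass: LF(M) = deadline = 23; LS(M) = 23 - 3 = 20
LF(B1) = LS(M) - sum(successors on chain B) = 20 - 6 = 14
LS = LF - duration = 14 - 5 = 9
Total float = LS - ES = 9 - 0 = 9

9


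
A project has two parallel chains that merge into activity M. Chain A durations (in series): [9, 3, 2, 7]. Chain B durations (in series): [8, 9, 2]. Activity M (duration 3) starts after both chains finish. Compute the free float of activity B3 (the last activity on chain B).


ES(B3) = sum of predecessors on chain B = 17
EF(B3) = ES + duration = 17 + 2 = 19
Successor of B3 is M. ES(M) = max(sum(A), sum(B)) = max(21, 19) = 21
Free float = ES(successor) - EF(current) = 21 - 19 = 2

2


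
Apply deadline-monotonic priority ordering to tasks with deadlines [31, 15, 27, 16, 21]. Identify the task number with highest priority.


Sort tasks by relative deadline (ascending):
  Task 2: deadline = 15
  Task 4: deadline = 16
  Task 5: deadline = 21
  Task 3: deadline = 27
  Task 1: deadline = 31
Priority order (highest first): [2, 4, 5, 3, 1]
Highest priority task = 2

2


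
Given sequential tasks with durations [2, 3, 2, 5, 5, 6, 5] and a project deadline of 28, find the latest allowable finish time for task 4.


LF(activity 4) = deadline - sum of successor durations
Successors: activities 5 through 7 with durations [5, 6, 5]
Sum of successor durations = 16
LF = 28 - 16 = 12

12


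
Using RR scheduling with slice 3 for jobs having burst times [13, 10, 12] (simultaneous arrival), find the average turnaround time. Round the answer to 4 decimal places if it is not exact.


Time quantum = 3
Execution trace:
  J1 runs 3 units, time = 3
  J2 runs 3 units, time = 6
  J3 runs 3 units, time = 9
  J1 runs 3 units, time = 12
  J2 runs 3 units, time = 15
  J3 runs 3 units, time = 18
  J1 runs 3 units, time = 21
  J2 runs 3 units, time = 24
  J3 runs 3 units, time = 27
  J1 runs 3 units, time = 30
  J2 runs 1 units, time = 31
  J3 runs 3 units, time = 34
  J1 runs 1 units, time = 35
Finish times: [35, 31, 34]
Average turnaround = 100/3 = 33.3333

33.3333


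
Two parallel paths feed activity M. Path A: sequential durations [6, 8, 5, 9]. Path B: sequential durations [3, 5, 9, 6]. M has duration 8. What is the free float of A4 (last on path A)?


ES(A4) = sum of predecessors on chain A = 19
EF(A4) = ES + duration = 19 + 9 = 28
Successor of A4 is M. ES(M) = max(sum(A), sum(B)) = max(28, 23) = 28
Free float = ES(successor) - EF(current) = 28 - 28 = 0

0


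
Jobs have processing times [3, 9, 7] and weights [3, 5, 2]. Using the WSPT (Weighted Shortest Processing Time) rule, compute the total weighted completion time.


Compute p/w ratios and sort ascending (WSPT): [(3, 3), (9, 5), (7, 2)]
Compute weighted completion times:
  Job (p=3,w=3): C=3, w*C=3*3=9
  Job (p=9,w=5): C=12, w*C=5*12=60
  Job (p=7,w=2): C=19, w*C=2*19=38
Total weighted completion time = 107

107


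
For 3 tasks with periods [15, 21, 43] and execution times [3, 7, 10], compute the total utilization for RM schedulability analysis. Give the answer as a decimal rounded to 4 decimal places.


Compute individual utilizations (exact fractions):
  Task 1: C/T = 3/15 = 1/5 (approx. 0.2)
  Task 2: C/T = 7/21 = 1/3 (approx. 0.3333)
  Task 3: C/T = 10/43 (approx. 0.2326)
Total utilization U = 1/5 + 1/3 + 10/43 = 494/645
Rounded to 4 decimal places: U = 0.7659
RM (Liu & Layland) bound for 3 tasks = 0.779763; compare with U = 494/645 (approx. 0.765891)
U <= bound, so schedulable by RM sufficient condition.

0.7659


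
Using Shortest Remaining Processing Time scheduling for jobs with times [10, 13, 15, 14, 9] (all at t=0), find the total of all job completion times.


Since all jobs arrive at t=0, SRPT equals SPT ordering.
SPT order: [9, 10, 13, 14, 15]
Completion times:
  Job 1: p=9, C=9
  Job 2: p=10, C=19
  Job 3: p=13, C=32
  Job 4: p=14, C=46
  Job 5: p=15, C=61
Total completion time = 9 + 19 + 32 + 46 + 61 = 167

167


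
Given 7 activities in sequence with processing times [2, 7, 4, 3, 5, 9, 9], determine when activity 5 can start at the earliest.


Activity 5 starts after activities 1 through 4 complete.
Predecessor durations: [2, 7, 4, 3]
ES = 2 + 7 + 4 + 3 = 16

16


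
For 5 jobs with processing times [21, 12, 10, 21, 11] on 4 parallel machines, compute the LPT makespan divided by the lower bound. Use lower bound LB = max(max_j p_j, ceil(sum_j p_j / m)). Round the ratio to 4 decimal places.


LPT order: [21, 21, 12, 11, 10]
Machine loads after assignment: [21, 21, 12, 21]
LPT makespan = 21
Lower bound = max(max_job, ceil(total/4)) = max(21, 19) = 21
Ratio = 21 / 21 = 1.0

1.0


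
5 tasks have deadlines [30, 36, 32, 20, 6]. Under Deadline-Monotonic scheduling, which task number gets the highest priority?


Sort tasks by relative deadline (ascending):
  Task 5: deadline = 6
  Task 4: deadline = 20
  Task 1: deadline = 30
  Task 3: deadline = 32
  Task 2: deadline = 36
Priority order (highest first): [5, 4, 1, 3, 2]
Highest priority task = 5

5


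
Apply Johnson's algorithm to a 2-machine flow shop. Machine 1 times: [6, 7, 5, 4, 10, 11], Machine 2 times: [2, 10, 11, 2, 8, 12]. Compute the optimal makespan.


Apply Johnson's rule:
  Group 1 (a <= b): [(3, 5, 11), (2, 7, 10), (6, 11, 12)]
  Group 2 (a > b): [(5, 10, 8), (1, 6, 2), (4, 4, 2)]
Optimal job order: [3, 2, 6, 5, 1, 4]
Schedule:
  Job 3: M1 done at 5, M2 done at 16
  Job 2: M1 done at 12, M2 done at 26
  Job 6: M1 done at 23, M2 done at 38
  Job 5: M1 done at 33, M2 done at 46
  Job 1: M1 done at 39, M2 done at 48
  Job 4: M1 done at 43, M2 done at 50
Makespan = 50

50


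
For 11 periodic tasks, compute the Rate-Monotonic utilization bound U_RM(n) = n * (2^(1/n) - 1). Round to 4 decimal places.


Compute 2^(1/11) = 1.0650410894
Subtract 1: 1.0650410894 - 1 = 0.0650410894
Multiply by n: 11 * 0.0650410894 = 0.7154519834
Round to 4 dp: 0.7155

0.7155


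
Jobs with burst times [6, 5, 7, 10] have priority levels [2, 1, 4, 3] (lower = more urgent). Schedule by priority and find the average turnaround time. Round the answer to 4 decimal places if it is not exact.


Sort by priority (ascending = highest first):
Order: [(1, 5), (2, 6), (3, 10), (4, 7)]
Completion times:
  Priority 1, burst=5, C=5
  Priority 2, burst=6, C=11
  Priority 3, burst=10, C=21
  Priority 4, burst=7, C=28
Average turnaround = 65/4 = 16.25

16.25


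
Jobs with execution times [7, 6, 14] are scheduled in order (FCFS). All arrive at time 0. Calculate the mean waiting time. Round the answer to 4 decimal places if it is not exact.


FCFS order (as given): [7, 6, 14]
Waiting times:
  Job 1: wait = 0
  Job 2: wait = 7
  Job 3: wait = 13
Sum of waiting times = 20
Average waiting time = 20/3 = 6.6667

6.6667


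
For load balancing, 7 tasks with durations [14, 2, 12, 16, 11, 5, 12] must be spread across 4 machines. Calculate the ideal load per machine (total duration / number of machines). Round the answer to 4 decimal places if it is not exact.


Total processing time = 14 + 2 + 12 + 16 + 11 + 5 + 12 = 72
Number of machines = 4
Ideal balanced load = 72 / 4 = 18.0

18.0


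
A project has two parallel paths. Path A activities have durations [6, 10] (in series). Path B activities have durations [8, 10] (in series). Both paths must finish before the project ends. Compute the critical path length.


Path A total = 6 + 10 = 16
Path B total = 8 + 10 = 18
Critical path = longest path = max(16, 18) = 18

18


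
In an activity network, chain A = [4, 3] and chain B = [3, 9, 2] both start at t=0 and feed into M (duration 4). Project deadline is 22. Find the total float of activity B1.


Forward pass: ES(B1) = sum of predecessors on chain B = 0
EF = ES + duration = 0 + 3 = 3
Backward pass: LF(M) = deadline = 22; LS(M) = 22 - 4 = 18
LF(B1) = LS(M) - sum(successors on chain B) = 18 - 11 = 7
LS = LF - duration = 7 - 3 = 4
Total float = LS - ES = 4 - 0 = 4

4


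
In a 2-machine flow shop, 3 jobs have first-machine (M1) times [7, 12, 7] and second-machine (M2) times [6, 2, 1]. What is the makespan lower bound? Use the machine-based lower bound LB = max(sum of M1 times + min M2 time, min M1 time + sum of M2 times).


LB1 = sum(M1 times) + min(M2 times) = 26 + 1 = 27
LB2 = min(M1 times) + sum(M2 times) = 7 + 9 = 16
Lower bound = max(LB1, LB2) = max(27, 16) = 27

27


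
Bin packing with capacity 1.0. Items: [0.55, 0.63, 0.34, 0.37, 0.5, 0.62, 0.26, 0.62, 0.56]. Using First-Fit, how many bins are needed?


Place items sequentially using First-Fit:
  Item 0.55 -> new Bin 1
  Item 0.63 -> new Bin 2
  Item 0.34 -> Bin 1 (now 0.89)
  Item 0.37 -> Bin 2 (now 1.0)
  Item 0.5 -> new Bin 3
  Item 0.62 -> new Bin 4
  Item 0.26 -> Bin 3 (now 0.76)
  Item 0.62 -> new Bin 5
  Item 0.56 -> new Bin 6
Total bins used = 6

6


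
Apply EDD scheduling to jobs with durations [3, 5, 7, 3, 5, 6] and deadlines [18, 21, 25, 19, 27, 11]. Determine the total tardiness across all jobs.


Sort by due date (EDD order): [(6, 11), (3, 18), (3, 19), (5, 21), (7, 25), (5, 27)]
Compute completion times and tardiness:
  Job 1: p=6, d=11, C=6, tardiness=max(0,6-11)=0
  Job 2: p=3, d=18, C=9, tardiness=max(0,9-18)=0
  Job 3: p=3, d=19, C=12, tardiness=max(0,12-19)=0
  Job 4: p=5, d=21, C=17, tardiness=max(0,17-21)=0
  Job 5: p=7, d=25, C=24, tardiness=max(0,24-25)=0
  Job 6: p=5, d=27, C=29, tardiness=max(0,29-27)=2
Total tardiness = 2

2


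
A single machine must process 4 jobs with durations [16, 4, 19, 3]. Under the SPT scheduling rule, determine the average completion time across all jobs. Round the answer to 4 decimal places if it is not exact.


Sort jobs by processing time (SPT order): [3, 4, 16, 19]
Compute completion times sequentially:
  Job 1: processing = 3, completes at 3
  Job 2: processing = 4, completes at 7
  Job 3: processing = 16, completes at 23
  Job 4: processing = 19, completes at 42
Sum of completion times = 75
Average completion time = 75/4 = 18.75

18.75


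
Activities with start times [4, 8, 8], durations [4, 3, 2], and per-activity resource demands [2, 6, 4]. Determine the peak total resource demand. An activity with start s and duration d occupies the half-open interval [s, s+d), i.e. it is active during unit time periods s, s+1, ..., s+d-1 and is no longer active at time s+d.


Each activity i is active on [start_i, start_i + duration_i).
Compute total resource usage per time slot:
  t=0: active resources = [], total = 0
  t=1: active resources = [], total = 0
  t=2: active resources = [], total = 0
  t=3: active resources = [], total = 0
  t=4: active resources = [2], total = 2
  t=5: active resources = [2], total = 2
  t=6: active resources = [2], total = 2
  t=7: active resources = [2], total = 2
  t=8: active resources = [6, 4], total = 10
  t=9: active resources = [6, 4], total = 10
  t=10: active resources = [6], total = 6
Peak resource demand = 10

10


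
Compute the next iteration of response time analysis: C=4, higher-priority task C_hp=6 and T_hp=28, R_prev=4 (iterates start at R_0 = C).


R_next = C + ceil(R_prev / T_hp) * C_hp
ceil(4 / 28) = ceil(0.1429) = 1
Interference = 1 * 6 = 6
R_next = 4 + 6 = 10

10


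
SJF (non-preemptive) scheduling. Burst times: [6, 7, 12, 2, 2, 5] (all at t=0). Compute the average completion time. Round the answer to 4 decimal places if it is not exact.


SJF order (ascending): [2, 2, 5, 6, 7, 12]
Completion times:
  Job 1: burst=2, C=2
  Job 2: burst=2, C=4
  Job 3: burst=5, C=9
  Job 4: burst=6, C=15
  Job 5: burst=7, C=22
  Job 6: burst=12, C=34
Average completion = 86/6 = 14.3333

14.3333


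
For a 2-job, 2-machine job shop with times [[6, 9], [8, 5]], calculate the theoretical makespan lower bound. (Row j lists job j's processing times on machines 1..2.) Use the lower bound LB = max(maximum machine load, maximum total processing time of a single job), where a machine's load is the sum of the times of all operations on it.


Machine loads:
  Machine 1: 6 + 8 = 14
  Machine 2: 9 + 5 = 14
Max machine load = 14
Job totals:
  Job 1: 15
  Job 2: 13
Max job total = 15
Lower bound = max(14, 15) = 15

15


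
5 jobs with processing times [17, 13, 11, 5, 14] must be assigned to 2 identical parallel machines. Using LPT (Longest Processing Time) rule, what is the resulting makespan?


Sort jobs in decreasing order (LPT): [17, 14, 13, 11, 5]
Assign each job to the least loaded machine:
  Machine 1: jobs [17, 11], load = 28
  Machine 2: jobs [14, 13, 5], load = 32
Makespan = max load = 32

32


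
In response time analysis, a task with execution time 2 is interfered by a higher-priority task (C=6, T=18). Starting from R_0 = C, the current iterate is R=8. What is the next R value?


R_next = C + ceil(R_prev / T_hp) * C_hp
ceil(8 / 18) = ceil(0.4444) = 1
Interference = 1 * 6 = 6
R_next = 2 + 6 = 8
R_next = R_prev, so the iteration has converged (response time = 8).

8


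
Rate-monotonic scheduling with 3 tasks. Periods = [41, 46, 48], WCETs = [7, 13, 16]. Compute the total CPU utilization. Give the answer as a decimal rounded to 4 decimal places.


Compute individual utilizations (exact fractions):
  Task 1: C/T = 7/41 (approx. 0.1707)
  Task 2: C/T = 13/46 (approx. 0.2826)
  Task 3: C/T = 16/48 = 1/3 (approx. 0.3333)
Total utilization U = 7/41 + 13/46 + 1/3 = 4451/5658
Rounded to 4 decimal places: U = 0.7867
RM (Liu & Layland) bound for 3 tasks = 0.779763; compare with U = 4451/5658 (approx. 0.786674)
bound < U <= 1, so the RM sufficient condition is not met (inconclusive; an exact test such as response-time analysis is needed).

0.7867


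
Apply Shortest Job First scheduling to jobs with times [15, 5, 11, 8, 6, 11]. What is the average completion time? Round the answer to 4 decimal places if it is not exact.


SJF order (ascending): [5, 6, 8, 11, 11, 15]
Completion times:
  Job 1: burst=5, C=5
  Job 2: burst=6, C=11
  Job 3: burst=8, C=19
  Job 4: burst=11, C=30
  Job 5: burst=11, C=41
  Job 6: burst=15, C=56
Average completion = 162/6 = 27.0

27.0


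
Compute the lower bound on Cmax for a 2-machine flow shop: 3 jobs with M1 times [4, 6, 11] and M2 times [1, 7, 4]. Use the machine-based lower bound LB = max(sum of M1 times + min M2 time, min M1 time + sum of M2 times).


LB1 = sum(M1 times) + min(M2 times) = 21 + 1 = 22
LB2 = min(M1 times) + sum(M2 times) = 4 + 12 = 16
Lower bound = max(LB1, LB2) = max(22, 16) = 22

22


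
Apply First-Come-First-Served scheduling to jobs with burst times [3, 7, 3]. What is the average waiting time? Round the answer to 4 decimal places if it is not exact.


FCFS order (as given): [3, 7, 3]
Waiting times:
  Job 1: wait = 0
  Job 2: wait = 3
  Job 3: wait = 10
Sum of waiting times = 13
Average waiting time = 13/3 = 4.3333

4.3333


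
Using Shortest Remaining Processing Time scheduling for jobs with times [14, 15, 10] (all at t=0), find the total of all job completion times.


Since all jobs arrive at t=0, SRPT equals SPT ordering.
SPT order: [10, 14, 15]
Completion times:
  Job 1: p=10, C=10
  Job 2: p=14, C=24
  Job 3: p=15, C=39
Total completion time = 10 + 24 + 39 = 73

73


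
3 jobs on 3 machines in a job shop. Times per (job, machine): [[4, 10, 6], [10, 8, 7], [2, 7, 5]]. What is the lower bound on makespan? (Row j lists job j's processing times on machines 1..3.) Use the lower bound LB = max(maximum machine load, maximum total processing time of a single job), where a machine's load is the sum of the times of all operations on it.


Machine loads:
  Machine 1: 4 + 10 + 2 = 16
  Machine 2: 10 + 8 + 7 = 25
  Machine 3: 6 + 7 + 5 = 18
Max machine load = 25
Job totals:
  Job 1: 20
  Job 2: 25
  Job 3: 14
Max job total = 25
Lower bound = max(25, 25) = 25

25


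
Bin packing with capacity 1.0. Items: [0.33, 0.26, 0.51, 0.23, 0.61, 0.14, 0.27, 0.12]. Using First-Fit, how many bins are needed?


Place items sequentially using First-Fit:
  Item 0.33 -> new Bin 1
  Item 0.26 -> Bin 1 (now 0.59)
  Item 0.51 -> new Bin 2
  Item 0.23 -> Bin 1 (now 0.82)
  Item 0.61 -> new Bin 3
  Item 0.14 -> Bin 1 (now 0.96)
  Item 0.27 -> Bin 2 (now 0.78)
  Item 0.12 -> Bin 2 (now 0.9)
Total bins used = 3

3


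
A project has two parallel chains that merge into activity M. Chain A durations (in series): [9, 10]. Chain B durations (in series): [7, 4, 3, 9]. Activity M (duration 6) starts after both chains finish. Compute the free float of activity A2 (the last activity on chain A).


ES(A2) = sum of predecessors on chain A = 9
EF(A2) = ES + duration = 9 + 10 = 19
Successor of A2 is M. ES(M) = max(sum(A), sum(B)) = max(19, 23) = 23
Free float = ES(successor) - EF(current) = 23 - 19 = 4

4


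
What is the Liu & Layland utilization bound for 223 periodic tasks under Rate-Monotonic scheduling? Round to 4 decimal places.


Compute 2^(1/223) = 1.0031131190
Subtract 1: 1.0031131190 - 1 = 0.0031131190
Multiply by n: 223 * 0.0031131190 = 0.6942255370
Round to 4 dp: 0.6942

0.6942


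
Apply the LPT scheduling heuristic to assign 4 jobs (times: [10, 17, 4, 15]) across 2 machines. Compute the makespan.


Sort jobs in decreasing order (LPT): [17, 15, 10, 4]
Assign each job to the least loaded machine:
  Machine 1: jobs [17, 4], load = 21
  Machine 2: jobs [15, 10], load = 25
Makespan = max load = 25

25


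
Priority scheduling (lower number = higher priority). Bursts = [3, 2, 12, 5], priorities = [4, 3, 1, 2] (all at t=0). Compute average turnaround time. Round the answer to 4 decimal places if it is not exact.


Sort by priority (ascending = highest first):
Order: [(1, 12), (2, 5), (3, 2), (4, 3)]
Completion times:
  Priority 1, burst=12, C=12
  Priority 2, burst=5, C=17
  Priority 3, burst=2, C=19
  Priority 4, burst=3, C=22
Average turnaround = 70/4 = 17.5

17.5


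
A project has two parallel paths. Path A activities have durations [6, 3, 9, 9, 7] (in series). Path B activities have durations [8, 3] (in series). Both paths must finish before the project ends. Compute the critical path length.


Path A total = 6 + 3 + 9 + 9 + 7 = 34
Path B total = 8 + 3 = 11
Critical path = longest path = max(34, 11) = 34

34


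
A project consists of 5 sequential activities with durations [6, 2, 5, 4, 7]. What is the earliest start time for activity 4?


Activity 4 starts after activities 1 through 3 complete.
Predecessor durations: [6, 2, 5]
ES = 6 + 2 + 5 = 13

13


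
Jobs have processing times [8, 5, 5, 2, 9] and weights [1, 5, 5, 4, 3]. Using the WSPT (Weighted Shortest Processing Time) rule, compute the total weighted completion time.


Compute p/w ratios and sort ascending (WSPT): [(2, 4), (5, 5), (5, 5), (9, 3), (8, 1)]
Compute weighted completion times:
  Job (p=2,w=4): C=2, w*C=4*2=8
  Job (p=5,w=5): C=7, w*C=5*7=35
  Job (p=5,w=5): C=12, w*C=5*12=60
  Job (p=9,w=3): C=21, w*C=3*21=63
  Job (p=8,w=1): C=29, w*C=1*29=29
Total weighted completion time = 195

195


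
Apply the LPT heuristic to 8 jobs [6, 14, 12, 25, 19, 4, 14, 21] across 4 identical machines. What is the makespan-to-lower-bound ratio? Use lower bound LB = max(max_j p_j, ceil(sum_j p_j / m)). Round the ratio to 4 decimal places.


LPT order: [25, 21, 19, 14, 14, 12, 6, 4]
Machine loads after assignment: [29, 27, 31, 28]
LPT makespan = 31
Lower bound = max(max_job, ceil(total/4)) = max(25, 29) = 29
Ratio = 31 / 29 = 1.069

1.069


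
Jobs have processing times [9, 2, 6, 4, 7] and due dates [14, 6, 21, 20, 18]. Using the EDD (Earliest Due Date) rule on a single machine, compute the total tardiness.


Sort by due date (EDD order): [(2, 6), (9, 14), (7, 18), (4, 20), (6, 21)]
Compute completion times and tardiness:
  Job 1: p=2, d=6, C=2, tardiness=max(0,2-6)=0
  Job 2: p=9, d=14, C=11, tardiness=max(0,11-14)=0
  Job 3: p=7, d=18, C=18, tardiness=max(0,18-18)=0
  Job 4: p=4, d=20, C=22, tardiness=max(0,22-20)=2
  Job 5: p=6, d=21, C=28, tardiness=max(0,28-21)=7
Total tardiness = 9

9


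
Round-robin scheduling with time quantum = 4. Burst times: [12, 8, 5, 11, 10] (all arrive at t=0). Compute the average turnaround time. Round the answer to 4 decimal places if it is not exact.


Time quantum = 4
Execution trace:
  J1 runs 4 units, time = 4
  J2 runs 4 units, time = 8
  J3 runs 4 units, time = 12
  J4 runs 4 units, time = 16
  J5 runs 4 units, time = 20
  J1 runs 4 units, time = 24
  J2 runs 4 units, time = 28
  J3 runs 1 units, time = 29
  J4 runs 4 units, time = 33
  J5 runs 4 units, time = 37
  J1 runs 4 units, time = 41
  J4 runs 3 units, time = 44
  J5 runs 2 units, time = 46
Finish times: [41, 28, 29, 44, 46]
Average turnaround = 188/5 = 37.6

37.6


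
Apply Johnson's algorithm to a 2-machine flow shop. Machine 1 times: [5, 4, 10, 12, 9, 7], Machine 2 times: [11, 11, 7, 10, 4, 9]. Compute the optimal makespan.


Apply Johnson's rule:
  Group 1 (a <= b): [(2, 4, 11), (1, 5, 11), (6, 7, 9)]
  Group 2 (a > b): [(4, 12, 10), (3, 10, 7), (5, 9, 4)]
Optimal job order: [2, 1, 6, 4, 3, 5]
Schedule:
  Job 2: M1 done at 4, M2 done at 15
  Job 1: M1 done at 9, M2 done at 26
  Job 6: M1 done at 16, M2 done at 35
  Job 4: M1 done at 28, M2 done at 45
  Job 3: M1 done at 38, M2 done at 52
  Job 5: M1 done at 47, M2 done at 56
Makespan = 56

56


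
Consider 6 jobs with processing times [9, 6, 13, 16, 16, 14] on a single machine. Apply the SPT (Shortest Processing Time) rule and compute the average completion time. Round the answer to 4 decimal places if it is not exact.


Sort jobs by processing time (SPT order): [6, 9, 13, 14, 16, 16]
Compute completion times sequentially:
  Job 1: processing = 6, completes at 6
  Job 2: processing = 9, completes at 15
  Job 3: processing = 13, completes at 28
  Job 4: processing = 14, completes at 42
  Job 5: processing = 16, completes at 58
  Job 6: processing = 16, completes at 74
Sum of completion times = 223
Average completion time = 223/6 = 37.1667

37.1667


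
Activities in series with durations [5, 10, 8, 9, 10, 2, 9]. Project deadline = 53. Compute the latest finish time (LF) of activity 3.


LF(activity 3) = deadline - sum of successor durations
Successors: activities 4 through 7 with durations [9, 10, 2, 9]
Sum of successor durations = 30
LF = 53 - 30 = 23

23


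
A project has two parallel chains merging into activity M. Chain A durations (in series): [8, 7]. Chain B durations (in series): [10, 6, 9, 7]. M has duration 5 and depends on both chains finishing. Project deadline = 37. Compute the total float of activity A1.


Forward pass: ES(A1) = sum of predecessors on chain A = 0
EF = ES + duration = 0 + 8 = 8
Backward pass: LF(M) = deadline = 37; LS(M) = 37 - 5 = 32
LF(A1) = LS(M) - sum(successors on chain A) = 32 - 7 = 25
LS = LF - duration = 25 - 8 = 17
Total float = LS - ES = 17 - 0 = 17

17


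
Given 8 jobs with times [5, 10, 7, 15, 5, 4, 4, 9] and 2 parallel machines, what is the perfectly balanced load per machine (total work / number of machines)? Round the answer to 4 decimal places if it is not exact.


Total processing time = 5 + 10 + 7 + 15 + 5 + 4 + 4 + 9 = 59
Number of machines = 2
Ideal balanced load = 59 / 2 = 29.5

29.5
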